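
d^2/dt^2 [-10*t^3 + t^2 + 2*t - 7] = 2 - 60*t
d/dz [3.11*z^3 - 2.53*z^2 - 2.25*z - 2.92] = 9.33*z^2 - 5.06*z - 2.25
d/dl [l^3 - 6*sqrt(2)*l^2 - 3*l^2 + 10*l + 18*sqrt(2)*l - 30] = 3*l^2 - 12*sqrt(2)*l - 6*l + 10 + 18*sqrt(2)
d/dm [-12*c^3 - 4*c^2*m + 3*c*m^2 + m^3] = -4*c^2 + 6*c*m + 3*m^2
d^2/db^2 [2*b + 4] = 0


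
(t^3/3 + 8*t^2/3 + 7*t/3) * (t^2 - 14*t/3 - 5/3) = t^5/3 + 10*t^4/9 - 32*t^3/3 - 46*t^2/3 - 35*t/9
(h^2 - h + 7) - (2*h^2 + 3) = -h^2 - h + 4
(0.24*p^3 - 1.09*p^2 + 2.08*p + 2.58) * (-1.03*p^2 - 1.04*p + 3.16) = -0.2472*p^5 + 0.8731*p^4 - 0.2504*p^3 - 8.265*p^2 + 3.8896*p + 8.1528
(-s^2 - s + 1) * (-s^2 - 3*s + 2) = s^4 + 4*s^3 - 5*s + 2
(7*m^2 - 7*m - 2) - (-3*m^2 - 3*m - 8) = 10*m^2 - 4*m + 6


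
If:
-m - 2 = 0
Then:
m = -2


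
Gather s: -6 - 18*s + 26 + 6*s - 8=12 - 12*s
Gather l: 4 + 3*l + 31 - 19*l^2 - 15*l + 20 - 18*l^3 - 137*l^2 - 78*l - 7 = -18*l^3 - 156*l^2 - 90*l + 48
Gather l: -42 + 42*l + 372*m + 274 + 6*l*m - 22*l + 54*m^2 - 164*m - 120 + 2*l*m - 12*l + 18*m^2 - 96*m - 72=l*(8*m + 8) + 72*m^2 + 112*m + 40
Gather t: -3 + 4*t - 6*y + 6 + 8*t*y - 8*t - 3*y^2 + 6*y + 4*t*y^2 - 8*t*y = t*(4*y^2 - 4) - 3*y^2 + 3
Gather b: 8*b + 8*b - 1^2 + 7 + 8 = 16*b + 14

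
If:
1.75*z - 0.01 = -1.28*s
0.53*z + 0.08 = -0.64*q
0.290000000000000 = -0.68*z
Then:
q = 0.23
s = 0.59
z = -0.43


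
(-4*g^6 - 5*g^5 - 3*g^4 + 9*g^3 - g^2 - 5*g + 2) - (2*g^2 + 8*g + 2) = -4*g^6 - 5*g^5 - 3*g^4 + 9*g^3 - 3*g^2 - 13*g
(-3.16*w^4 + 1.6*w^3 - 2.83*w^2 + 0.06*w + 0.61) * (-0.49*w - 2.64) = 1.5484*w^5 + 7.5584*w^4 - 2.8373*w^3 + 7.4418*w^2 - 0.4573*w - 1.6104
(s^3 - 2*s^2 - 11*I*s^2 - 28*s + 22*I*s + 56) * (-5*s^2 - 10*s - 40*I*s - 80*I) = -5*s^5 + 15*I*s^4 - 280*s^3 + 1060*I*s^2 + 1200*s - 4480*I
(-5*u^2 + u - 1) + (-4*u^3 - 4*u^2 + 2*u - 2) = -4*u^3 - 9*u^2 + 3*u - 3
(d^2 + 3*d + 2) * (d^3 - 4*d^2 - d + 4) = d^5 - d^4 - 11*d^3 - 7*d^2 + 10*d + 8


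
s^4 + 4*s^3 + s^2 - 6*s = s*(s - 1)*(s + 2)*(s + 3)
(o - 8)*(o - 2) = o^2 - 10*o + 16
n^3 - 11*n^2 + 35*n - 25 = (n - 5)^2*(n - 1)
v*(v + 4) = v^2 + 4*v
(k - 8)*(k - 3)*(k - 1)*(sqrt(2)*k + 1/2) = sqrt(2)*k^4 - 12*sqrt(2)*k^3 + k^3/2 - 6*k^2 + 35*sqrt(2)*k^2 - 24*sqrt(2)*k + 35*k/2 - 12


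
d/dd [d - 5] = 1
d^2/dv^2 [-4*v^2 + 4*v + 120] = -8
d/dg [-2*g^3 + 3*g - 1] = 3 - 6*g^2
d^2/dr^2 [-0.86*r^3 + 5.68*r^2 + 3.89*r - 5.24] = 11.36 - 5.16*r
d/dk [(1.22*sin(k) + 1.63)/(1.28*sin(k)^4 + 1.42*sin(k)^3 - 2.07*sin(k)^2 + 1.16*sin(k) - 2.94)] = (-4.6848*sin(k)^4 - 11.8104*sin(k)^3 - 4.4184*sin(k)^2 + 6.7482*sin(k) - 5.4776)*cos(k)/(1.6384*sin(k)^8 + 3.6352*sin(k)^7 - 3.2828*sin(k)^6 - 2.9092*sin(k)^5 + 0.0528999999999993*sin(k)^4 - 13.152*sin(k)^3 + 13.5172*sin(k)^2 - 6.8208*sin(k) + 8.6436)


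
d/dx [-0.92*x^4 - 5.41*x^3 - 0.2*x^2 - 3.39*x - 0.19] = -3.68*x^3 - 16.23*x^2 - 0.4*x - 3.39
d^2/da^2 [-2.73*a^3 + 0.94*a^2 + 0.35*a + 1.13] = 1.88 - 16.38*a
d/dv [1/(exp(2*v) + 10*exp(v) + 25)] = 2*(-exp(v) - 5)*exp(v)/(exp(2*v) + 10*exp(v) + 25)^2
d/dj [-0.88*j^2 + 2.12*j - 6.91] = 2.12 - 1.76*j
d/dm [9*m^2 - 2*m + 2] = 18*m - 2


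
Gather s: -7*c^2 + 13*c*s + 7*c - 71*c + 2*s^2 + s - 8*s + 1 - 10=-7*c^2 - 64*c + 2*s^2 + s*(13*c - 7) - 9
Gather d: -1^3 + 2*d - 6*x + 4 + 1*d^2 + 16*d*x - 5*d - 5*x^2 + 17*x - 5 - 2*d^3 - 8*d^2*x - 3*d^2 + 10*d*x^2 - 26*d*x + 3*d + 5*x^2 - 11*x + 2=-2*d^3 + d^2*(-8*x - 2) + d*(10*x^2 - 10*x)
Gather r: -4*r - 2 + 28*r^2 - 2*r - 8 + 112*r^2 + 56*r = 140*r^2 + 50*r - 10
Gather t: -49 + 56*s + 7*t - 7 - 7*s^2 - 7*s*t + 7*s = -7*s^2 + 63*s + t*(7 - 7*s) - 56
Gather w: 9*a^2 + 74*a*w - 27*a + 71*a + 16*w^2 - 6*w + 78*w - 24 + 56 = 9*a^2 + 44*a + 16*w^2 + w*(74*a + 72) + 32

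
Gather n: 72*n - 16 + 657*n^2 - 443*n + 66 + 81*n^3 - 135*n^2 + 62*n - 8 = 81*n^3 + 522*n^2 - 309*n + 42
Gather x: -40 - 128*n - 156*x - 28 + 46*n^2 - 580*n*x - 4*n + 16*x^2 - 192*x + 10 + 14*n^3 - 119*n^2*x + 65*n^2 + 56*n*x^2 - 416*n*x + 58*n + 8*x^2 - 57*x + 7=14*n^3 + 111*n^2 - 74*n + x^2*(56*n + 24) + x*(-119*n^2 - 996*n - 405) - 51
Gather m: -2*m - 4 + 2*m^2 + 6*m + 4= 2*m^2 + 4*m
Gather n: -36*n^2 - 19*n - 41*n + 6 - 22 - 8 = -36*n^2 - 60*n - 24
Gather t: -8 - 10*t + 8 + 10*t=0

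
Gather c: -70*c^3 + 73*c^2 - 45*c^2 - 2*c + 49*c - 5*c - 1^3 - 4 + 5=-70*c^3 + 28*c^2 + 42*c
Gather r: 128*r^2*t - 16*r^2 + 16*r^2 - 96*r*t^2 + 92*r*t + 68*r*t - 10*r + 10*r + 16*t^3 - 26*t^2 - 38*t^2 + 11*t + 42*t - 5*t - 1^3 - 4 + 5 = 128*r^2*t + r*(-96*t^2 + 160*t) + 16*t^3 - 64*t^2 + 48*t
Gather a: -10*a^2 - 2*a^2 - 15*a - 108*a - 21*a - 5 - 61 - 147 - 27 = -12*a^2 - 144*a - 240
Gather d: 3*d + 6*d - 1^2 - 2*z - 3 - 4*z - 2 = 9*d - 6*z - 6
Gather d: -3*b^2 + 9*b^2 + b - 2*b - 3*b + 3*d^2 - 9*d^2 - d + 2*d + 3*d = 6*b^2 - 4*b - 6*d^2 + 4*d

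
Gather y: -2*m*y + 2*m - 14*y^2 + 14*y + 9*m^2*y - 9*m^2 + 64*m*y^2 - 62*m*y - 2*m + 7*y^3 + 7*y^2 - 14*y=-9*m^2 + 7*y^3 + y^2*(64*m - 7) + y*(9*m^2 - 64*m)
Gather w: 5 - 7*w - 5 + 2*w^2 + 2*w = 2*w^2 - 5*w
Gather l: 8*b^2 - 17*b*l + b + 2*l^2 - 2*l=8*b^2 + b + 2*l^2 + l*(-17*b - 2)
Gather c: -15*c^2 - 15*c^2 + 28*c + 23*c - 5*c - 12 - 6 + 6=-30*c^2 + 46*c - 12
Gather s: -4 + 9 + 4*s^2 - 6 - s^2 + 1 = 3*s^2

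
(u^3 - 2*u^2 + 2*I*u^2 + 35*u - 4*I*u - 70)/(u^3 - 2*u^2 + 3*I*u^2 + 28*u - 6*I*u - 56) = (u - 5*I)/(u - 4*I)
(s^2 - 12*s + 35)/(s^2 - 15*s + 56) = (s - 5)/(s - 8)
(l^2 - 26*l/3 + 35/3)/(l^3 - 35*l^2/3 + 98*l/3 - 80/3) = (l - 7)/(l^2 - 10*l + 16)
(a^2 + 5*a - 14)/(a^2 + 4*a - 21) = (a - 2)/(a - 3)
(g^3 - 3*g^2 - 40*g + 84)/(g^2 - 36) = (g^2 - 9*g + 14)/(g - 6)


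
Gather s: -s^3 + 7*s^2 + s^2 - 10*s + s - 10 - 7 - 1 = -s^3 + 8*s^2 - 9*s - 18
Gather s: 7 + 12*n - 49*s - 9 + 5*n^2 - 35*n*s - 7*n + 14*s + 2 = 5*n^2 + 5*n + s*(-35*n - 35)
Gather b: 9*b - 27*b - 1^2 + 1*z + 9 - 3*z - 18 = -18*b - 2*z - 10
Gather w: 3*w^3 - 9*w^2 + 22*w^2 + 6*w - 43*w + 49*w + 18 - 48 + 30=3*w^3 + 13*w^2 + 12*w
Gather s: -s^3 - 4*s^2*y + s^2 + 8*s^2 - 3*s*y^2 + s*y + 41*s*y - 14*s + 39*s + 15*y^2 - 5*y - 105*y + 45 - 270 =-s^3 + s^2*(9 - 4*y) + s*(-3*y^2 + 42*y + 25) + 15*y^2 - 110*y - 225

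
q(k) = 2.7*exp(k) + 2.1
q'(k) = 2.7*exp(k)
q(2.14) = 25.05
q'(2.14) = 22.95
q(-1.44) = 2.74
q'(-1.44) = 0.64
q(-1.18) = 2.93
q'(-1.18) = 0.83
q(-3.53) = 2.18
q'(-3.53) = 0.08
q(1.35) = 12.52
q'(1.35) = 10.42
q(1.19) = 10.98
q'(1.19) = 8.88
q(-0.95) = 3.14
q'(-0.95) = 1.04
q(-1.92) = 2.50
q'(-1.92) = 0.40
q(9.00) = 21880.43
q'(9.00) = 21878.33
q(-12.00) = 2.10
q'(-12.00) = 0.00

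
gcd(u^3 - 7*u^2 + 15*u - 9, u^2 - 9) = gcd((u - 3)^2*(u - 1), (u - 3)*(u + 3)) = u - 3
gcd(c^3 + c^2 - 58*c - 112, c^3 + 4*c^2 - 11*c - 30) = c + 2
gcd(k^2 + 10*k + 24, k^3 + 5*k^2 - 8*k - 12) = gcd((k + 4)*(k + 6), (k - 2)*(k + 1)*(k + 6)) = k + 6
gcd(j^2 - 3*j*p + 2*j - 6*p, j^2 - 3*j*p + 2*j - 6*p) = -j^2 + 3*j*p - 2*j + 6*p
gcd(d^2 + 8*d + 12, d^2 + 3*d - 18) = d + 6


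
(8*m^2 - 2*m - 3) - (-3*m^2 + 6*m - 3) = 11*m^2 - 8*m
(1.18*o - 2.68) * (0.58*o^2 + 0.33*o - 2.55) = 0.6844*o^3 - 1.165*o^2 - 3.8934*o + 6.834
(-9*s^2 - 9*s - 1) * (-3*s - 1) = 27*s^3 + 36*s^2 + 12*s + 1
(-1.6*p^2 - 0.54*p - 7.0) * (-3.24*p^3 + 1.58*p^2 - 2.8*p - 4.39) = 5.184*p^5 - 0.7784*p^4 + 26.3068*p^3 - 2.524*p^2 + 21.9706*p + 30.73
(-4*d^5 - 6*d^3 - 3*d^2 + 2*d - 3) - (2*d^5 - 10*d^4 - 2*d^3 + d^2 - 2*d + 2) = -6*d^5 + 10*d^4 - 4*d^3 - 4*d^2 + 4*d - 5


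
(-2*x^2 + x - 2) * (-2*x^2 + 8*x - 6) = 4*x^4 - 18*x^3 + 24*x^2 - 22*x + 12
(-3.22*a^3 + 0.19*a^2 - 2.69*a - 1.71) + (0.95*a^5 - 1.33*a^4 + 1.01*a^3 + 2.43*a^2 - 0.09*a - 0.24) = 0.95*a^5 - 1.33*a^4 - 2.21*a^3 + 2.62*a^2 - 2.78*a - 1.95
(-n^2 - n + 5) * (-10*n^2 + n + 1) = 10*n^4 + 9*n^3 - 52*n^2 + 4*n + 5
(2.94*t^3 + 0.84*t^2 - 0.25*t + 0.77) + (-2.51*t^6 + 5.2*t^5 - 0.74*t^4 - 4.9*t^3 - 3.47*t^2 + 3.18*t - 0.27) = -2.51*t^6 + 5.2*t^5 - 0.74*t^4 - 1.96*t^3 - 2.63*t^2 + 2.93*t + 0.5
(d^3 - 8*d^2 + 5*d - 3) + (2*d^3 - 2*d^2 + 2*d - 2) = 3*d^3 - 10*d^2 + 7*d - 5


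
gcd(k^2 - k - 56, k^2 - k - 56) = k^2 - k - 56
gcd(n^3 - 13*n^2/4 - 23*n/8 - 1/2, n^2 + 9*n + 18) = 1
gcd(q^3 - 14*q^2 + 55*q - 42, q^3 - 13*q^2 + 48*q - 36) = q^2 - 7*q + 6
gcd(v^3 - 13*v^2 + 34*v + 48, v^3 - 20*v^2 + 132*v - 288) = v^2 - 14*v + 48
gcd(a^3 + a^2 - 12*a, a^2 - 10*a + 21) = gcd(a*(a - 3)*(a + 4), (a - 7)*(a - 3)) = a - 3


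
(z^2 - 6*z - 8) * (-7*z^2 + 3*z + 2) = -7*z^4 + 45*z^3 + 40*z^2 - 36*z - 16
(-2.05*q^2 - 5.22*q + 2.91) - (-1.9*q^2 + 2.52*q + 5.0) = -0.15*q^2 - 7.74*q - 2.09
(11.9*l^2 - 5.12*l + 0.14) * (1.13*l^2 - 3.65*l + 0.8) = 13.447*l^4 - 49.2206*l^3 + 28.3662*l^2 - 4.607*l + 0.112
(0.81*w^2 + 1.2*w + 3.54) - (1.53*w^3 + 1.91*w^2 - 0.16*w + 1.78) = -1.53*w^3 - 1.1*w^2 + 1.36*w + 1.76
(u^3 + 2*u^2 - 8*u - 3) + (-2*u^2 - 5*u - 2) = u^3 - 13*u - 5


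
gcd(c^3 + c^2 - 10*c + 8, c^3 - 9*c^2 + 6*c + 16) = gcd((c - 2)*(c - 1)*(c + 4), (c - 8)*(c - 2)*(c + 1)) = c - 2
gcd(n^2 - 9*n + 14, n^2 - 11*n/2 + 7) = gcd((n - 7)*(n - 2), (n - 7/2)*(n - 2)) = n - 2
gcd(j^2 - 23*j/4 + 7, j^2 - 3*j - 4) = j - 4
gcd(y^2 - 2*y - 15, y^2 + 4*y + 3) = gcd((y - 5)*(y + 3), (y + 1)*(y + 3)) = y + 3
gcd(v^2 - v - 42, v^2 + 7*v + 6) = v + 6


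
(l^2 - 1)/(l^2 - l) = (l + 1)/l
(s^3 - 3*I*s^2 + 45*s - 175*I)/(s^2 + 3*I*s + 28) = (s^2 - 10*I*s - 25)/(s - 4*I)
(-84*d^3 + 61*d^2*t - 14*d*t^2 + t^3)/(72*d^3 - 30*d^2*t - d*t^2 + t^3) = (-7*d + t)/(6*d + t)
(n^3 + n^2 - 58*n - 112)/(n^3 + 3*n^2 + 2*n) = (n^2 - n - 56)/(n*(n + 1))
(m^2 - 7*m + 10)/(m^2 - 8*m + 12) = (m - 5)/(m - 6)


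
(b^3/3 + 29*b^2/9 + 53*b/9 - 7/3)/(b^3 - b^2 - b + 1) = (3*b^3 + 29*b^2 + 53*b - 21)/(9*(b^3 - b^2 - b + 1))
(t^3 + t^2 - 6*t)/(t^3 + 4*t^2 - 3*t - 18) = t/(t + 3)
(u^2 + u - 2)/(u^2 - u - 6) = (u - 1)/(u - 3)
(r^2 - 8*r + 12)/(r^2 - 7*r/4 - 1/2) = 4*(r - 6)/(4*r + 1)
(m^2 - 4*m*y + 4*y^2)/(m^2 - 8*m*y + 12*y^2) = (-m + 2*y)/(-m + 6*y)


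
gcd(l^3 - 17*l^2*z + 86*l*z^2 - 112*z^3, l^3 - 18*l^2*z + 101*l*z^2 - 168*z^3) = l^2 - 15*l*z + 56*z^2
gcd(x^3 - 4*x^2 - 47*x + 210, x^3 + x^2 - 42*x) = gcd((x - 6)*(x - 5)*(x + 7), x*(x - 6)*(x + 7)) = x^2 + x - 42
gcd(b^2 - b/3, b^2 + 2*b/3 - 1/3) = b - 1/3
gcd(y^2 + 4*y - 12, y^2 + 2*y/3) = 1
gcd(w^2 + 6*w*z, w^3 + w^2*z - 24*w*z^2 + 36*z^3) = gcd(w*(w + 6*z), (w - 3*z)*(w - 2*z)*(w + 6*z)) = w + 6*z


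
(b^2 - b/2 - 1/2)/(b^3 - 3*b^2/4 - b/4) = 2*(2*b + 1)/(b*(4*b + 1))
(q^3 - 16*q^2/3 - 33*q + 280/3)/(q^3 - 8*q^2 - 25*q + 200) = (q - 7/3)/(q - 5)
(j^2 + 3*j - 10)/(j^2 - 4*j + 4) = (j + 5)/(j - 2)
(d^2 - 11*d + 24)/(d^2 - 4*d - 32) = (d - 3)/(d + 4)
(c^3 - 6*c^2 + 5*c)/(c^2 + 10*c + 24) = c*(c^2 - 6*c + 5)/(c^2 + 10*c + 24)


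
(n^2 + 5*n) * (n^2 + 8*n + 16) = n^4 + 13*n^3 + 56*n^2 + 80*n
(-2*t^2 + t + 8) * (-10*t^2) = 20*t^4 - 10*t^3 - 80*t^2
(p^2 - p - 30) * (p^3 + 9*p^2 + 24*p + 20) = p^5 + 8*p^4 - 15*p^3 - 274*p^2 - 740*p - 600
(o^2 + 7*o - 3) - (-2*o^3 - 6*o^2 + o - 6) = 2*o^3 + 7*o^2 + 6*o + 3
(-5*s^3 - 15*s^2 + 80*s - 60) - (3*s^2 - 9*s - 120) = -5*s^3 - 18*s^2 + 89*s + 60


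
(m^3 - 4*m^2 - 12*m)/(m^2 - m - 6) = m*(m - 6)/(m - 3)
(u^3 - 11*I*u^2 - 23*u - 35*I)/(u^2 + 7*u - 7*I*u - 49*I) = (u^2 - 4*I*u + 5)/(u + 7)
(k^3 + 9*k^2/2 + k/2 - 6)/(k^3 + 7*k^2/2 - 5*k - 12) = (k - 1)/(k - 2)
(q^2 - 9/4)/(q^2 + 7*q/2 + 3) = (q - 3/2)/(q + 2)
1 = 1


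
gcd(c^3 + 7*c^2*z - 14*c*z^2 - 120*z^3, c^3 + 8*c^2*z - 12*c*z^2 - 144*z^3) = -c^2 - 2*c*z + 24*z^2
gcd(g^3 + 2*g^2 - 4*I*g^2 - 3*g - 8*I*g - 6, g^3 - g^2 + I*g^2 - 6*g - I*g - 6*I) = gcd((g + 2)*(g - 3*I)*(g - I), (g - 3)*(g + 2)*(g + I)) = g + 2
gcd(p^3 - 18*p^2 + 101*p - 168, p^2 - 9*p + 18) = p - 3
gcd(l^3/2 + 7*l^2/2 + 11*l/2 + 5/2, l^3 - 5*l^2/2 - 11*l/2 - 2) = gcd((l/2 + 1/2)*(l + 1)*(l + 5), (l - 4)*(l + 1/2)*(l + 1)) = l + 1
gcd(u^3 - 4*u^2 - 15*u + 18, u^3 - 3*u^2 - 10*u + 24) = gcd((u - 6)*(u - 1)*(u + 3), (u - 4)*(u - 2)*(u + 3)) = u + 3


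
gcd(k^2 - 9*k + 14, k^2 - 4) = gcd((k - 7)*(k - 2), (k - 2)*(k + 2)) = k - 2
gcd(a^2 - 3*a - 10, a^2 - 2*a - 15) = a - 5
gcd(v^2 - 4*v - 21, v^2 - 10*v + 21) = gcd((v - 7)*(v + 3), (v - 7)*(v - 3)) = v - 7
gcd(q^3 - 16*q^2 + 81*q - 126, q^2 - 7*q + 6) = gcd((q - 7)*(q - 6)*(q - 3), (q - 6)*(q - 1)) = q - 6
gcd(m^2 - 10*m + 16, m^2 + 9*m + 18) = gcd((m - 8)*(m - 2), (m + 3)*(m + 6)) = 1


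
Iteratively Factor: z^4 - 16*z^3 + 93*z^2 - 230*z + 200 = (z - 2)*(z^3 - 14*z^2 + 65*z - 100) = (z - 5)*(z - 2)*(z^2 - 9*z + 20) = (z - 5)^2*(z - 2)*(z - 4)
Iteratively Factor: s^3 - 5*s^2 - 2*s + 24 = (s - 3)*(s^2 - 2*s - 8) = (s - 4)*(s - 3)*(s + 2)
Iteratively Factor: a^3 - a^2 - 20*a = (a + 4)*(a^2 - 5*a) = a*(a + 4)*(a - 5)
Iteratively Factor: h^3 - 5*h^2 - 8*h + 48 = (h + 3)*(h^2 - 8*h + 16) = (h - 4)*(h + 3)*(h - 4)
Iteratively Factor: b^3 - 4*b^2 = (b - 4)*(b^2) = b*(b - 4)*(b)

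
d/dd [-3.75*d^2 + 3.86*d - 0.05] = 3.86 - 7.5*d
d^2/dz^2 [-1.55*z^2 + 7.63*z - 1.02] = -3.10000000000000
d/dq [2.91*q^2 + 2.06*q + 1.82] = 5.82*q + 2.06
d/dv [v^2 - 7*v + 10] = 2*v - 7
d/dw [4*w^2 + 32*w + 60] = 8*w + 32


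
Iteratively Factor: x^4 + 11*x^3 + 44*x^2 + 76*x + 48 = (x + 3)*(x^3 + 8*x^2 + 20*x + 16) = (x + 2)*(x + 3)*(x^2 + 6*x + 8) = (x + 2)^2*(x + 3)*(x + 4)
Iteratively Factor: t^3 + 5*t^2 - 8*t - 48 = (t - 3)*(t^2 + 8*t + 16) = (t - 3)*(t + 4)*(t + 4)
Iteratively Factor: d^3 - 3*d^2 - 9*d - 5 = (d - 5)*(d^2 + 2*d + 1) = (d - 5)*(d + 1)*(d + 1)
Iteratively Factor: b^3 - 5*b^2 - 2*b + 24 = (b + 2)*(b^2 - 7*b + 12) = (b - 4)*(b + 2)*(b - 3)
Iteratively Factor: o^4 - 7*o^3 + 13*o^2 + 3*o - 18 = (o + 1)*(o^3 - 8*o^2 + 21*o - 18) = (o - 3)*(o + 1)*(o^2 - 5*o + 6) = (o - 3)*(o - 2)*(o + 1)*(o - 3)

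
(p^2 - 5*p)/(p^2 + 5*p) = (p - 5)/(p + 5)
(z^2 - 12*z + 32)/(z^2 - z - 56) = (z - 4)/(z + 7)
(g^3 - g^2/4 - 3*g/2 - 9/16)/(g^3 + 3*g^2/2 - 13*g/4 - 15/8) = (4*g + 3)/(2*(2*g + 5))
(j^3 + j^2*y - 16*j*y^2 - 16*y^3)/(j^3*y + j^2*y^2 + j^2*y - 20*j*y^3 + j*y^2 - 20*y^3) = (j^2 + 5*j*y + 4*y^2)/(y*(j^2 + 5*j*y + j + 5*y))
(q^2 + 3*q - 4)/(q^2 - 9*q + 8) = (q + 4)/(q - 8)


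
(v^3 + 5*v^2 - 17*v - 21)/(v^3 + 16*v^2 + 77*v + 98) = (v^2 - 2*v - 3)/(v^2 + 9*v + 14)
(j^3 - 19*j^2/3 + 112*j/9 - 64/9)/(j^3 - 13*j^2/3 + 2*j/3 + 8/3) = (9*j^2 - 48*j + 64)/(3*(3*j^2 - 10*j - 8))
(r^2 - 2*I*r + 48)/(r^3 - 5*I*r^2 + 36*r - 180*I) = (r - 8*I)/(r^2 - 11*I*r - 30)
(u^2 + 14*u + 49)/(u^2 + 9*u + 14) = (u + 7)/(u + 2)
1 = 1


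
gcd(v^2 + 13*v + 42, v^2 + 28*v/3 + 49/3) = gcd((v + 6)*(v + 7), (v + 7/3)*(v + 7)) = v + 7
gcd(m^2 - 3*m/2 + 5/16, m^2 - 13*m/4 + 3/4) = m - 1/4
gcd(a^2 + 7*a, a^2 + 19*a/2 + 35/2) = a + 7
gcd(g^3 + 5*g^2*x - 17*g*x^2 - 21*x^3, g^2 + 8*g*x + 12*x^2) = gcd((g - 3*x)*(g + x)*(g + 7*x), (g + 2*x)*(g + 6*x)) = 1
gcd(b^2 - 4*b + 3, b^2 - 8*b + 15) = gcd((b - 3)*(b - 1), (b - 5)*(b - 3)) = b - 3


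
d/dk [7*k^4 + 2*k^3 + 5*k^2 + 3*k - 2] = 28*k^3 + 6*k^2 + 10*k + 3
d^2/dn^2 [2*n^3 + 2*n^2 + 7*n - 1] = 12*n + 4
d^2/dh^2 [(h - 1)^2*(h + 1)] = 6*h - 2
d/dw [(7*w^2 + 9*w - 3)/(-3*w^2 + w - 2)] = (34*w^2 - 46*w - 15)/(9*w^4 - 6*w^3 + 13*w^2 - 4*w + 4)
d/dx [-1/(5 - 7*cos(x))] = 7*sin(x)/(7*cos(x) - 5)^2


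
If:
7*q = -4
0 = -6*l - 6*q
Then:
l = 4/7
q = -4/7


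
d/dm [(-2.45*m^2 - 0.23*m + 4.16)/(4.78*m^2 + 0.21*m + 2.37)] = (0.5849*m^2 - 51.3826*m - 1.4187)/(22.8484*m^4 + 2.0076*m^3 + 22.7013*m^2 + 0.9954*m + 5.6169)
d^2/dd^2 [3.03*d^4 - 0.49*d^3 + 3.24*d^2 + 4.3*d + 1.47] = 36.36*d^2 - 2.94*d + 6.48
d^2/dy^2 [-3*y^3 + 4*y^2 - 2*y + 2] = 8 - 18*y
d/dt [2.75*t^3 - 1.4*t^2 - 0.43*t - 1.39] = 8.25*t^2 - 2.8*t - 0.43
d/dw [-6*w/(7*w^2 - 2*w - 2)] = 6*(7*w^2 + 2)/(49*w^4 - 28*w^3 - 24*w^2 + 8*w + 4)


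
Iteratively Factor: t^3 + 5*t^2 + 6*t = (t + 3)*(t^2 + 2*t) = t*(t + 3)*(t + 2)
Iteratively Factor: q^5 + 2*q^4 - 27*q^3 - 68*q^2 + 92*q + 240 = (q + 4)*(q^4 - 2*q^3 - 19*q^2 + 8*q + 60) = (q - 5)*(q + 4)*(q^3 + 3*q^2 - 4*q - 12) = (q - 5)*(q + 2)*(q + 4)*(q^2 + q - 6) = (q - 5)*(q + 2)*(q + 3)*(q + 4)*(q - 2)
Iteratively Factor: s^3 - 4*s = (s - 2)*(s^2 + 2*s) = (s - 2)*(s + 2)*(s)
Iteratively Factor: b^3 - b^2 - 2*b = (b - 2)*(b^2 + b) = (b - 2)*(b + 1)*(b)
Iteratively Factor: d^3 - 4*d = (d + 2)*(d^2 - 2*d) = (d - 2)*(d + 2)*(d)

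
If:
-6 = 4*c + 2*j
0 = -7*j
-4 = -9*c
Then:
No Solution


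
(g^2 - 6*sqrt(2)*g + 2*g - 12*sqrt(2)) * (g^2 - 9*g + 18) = g^4 - 6*sqrt(2)*g^3 - 7*g^3 + 42*sqrt(2)*g^2 + 36*g - 216*sqrt(2)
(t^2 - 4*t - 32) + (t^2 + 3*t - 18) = 2*t^2 - t - 50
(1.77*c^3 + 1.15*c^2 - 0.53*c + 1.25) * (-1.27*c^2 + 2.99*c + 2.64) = -2.2479*c^5 + 3.8318*c^4 + 8.7844*c^3 - 0.1362*c^2 + 2.3383*c + 3.3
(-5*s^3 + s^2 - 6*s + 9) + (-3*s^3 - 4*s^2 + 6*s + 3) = -8*s^3 - 3*s^2 + 12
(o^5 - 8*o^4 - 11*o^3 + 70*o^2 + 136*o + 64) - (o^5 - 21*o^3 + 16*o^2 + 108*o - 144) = -8*o^4 + 10*o^3 + 54*o^2 + 28*o + 208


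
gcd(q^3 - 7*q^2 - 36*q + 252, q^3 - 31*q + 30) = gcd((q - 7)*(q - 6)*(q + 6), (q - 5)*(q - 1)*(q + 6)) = q + 6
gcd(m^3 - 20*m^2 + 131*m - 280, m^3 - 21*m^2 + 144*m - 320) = m^2 - 13*m + 40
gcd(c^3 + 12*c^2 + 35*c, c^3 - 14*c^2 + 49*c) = c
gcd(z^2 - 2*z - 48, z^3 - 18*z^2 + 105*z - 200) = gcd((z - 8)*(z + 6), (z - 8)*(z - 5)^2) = z - 8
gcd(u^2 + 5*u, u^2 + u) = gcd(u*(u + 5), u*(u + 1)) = u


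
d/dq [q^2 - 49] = 2*q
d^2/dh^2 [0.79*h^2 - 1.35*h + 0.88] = 1.58000000000000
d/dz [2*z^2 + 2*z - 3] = 4*z + 2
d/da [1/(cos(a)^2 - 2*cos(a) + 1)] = 2*sin(a)/(cos(a) - 1)^3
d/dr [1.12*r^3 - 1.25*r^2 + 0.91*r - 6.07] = 3.36*r^2 - 2.5*r + 0.91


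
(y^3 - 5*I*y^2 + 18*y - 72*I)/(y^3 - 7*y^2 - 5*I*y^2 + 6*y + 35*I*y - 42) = (y^2 + I*y + 12)/(y^2 + y*(-7 + I) - 7*I)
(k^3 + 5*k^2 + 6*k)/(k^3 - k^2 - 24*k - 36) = k/(k - 6)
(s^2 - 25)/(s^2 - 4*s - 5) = (s + 5)/(s + 1)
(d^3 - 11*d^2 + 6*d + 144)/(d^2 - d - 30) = (d^2 - 5*d - 24)/(d + 5)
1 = 1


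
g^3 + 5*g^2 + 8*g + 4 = (g + 1)*(g + 2)^2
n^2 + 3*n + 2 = (n + 1)*(n + 2)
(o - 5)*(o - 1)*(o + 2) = o^3 - 4*o^2 - 7*o + 10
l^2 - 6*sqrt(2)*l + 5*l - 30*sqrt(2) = (l + 5)*(l - 6*sqrt(2))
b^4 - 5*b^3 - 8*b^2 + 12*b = b*(b - 6)*(b - 1)*(b + 2)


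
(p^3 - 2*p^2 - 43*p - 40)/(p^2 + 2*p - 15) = (p^2 - 7*p - 8)/(p - 3)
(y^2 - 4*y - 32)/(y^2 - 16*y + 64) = (y + 4)/(y - 8)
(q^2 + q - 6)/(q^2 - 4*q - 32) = (-q^2 - q + 6)/(-q^2 + 4*q + 32)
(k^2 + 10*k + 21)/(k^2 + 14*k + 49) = (k + 3)/(k + 7)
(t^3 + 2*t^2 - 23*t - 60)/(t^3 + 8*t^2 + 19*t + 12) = (t - 5)/(t + 1)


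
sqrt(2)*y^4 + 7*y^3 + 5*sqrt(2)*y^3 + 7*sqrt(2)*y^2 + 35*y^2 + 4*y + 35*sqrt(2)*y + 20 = (y + 5)*(y + sqrt(2))*(y + 2*sqrt(2))*(sqrt(2)*y + 1)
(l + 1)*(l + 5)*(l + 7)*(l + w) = l^4 + l^3*w + 13*l^3 + 13*l^2*w + 47*l^2 + 47*l*w + 35*l + 35*w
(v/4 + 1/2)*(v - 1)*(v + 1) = v^3/4 + v^2/2 - v/4 - 1/2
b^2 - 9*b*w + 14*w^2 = (b - 7*w)*(b - 2*w)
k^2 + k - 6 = (k - 2)*(k + 3)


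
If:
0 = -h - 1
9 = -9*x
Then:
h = -1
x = -1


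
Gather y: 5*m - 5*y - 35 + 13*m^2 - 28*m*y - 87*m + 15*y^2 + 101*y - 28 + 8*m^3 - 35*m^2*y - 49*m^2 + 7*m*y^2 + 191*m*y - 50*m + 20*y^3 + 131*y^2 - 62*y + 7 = 8*m^3 - 36*m^2 - 132*m + 20*y^3 + y^2*(7*m + 146) + y*(-35*m^2 + 163*m + 34) - 56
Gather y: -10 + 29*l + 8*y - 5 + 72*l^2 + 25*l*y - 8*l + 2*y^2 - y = 72*l^2 + 21*l + 2*y^2 + y*(25*l + 7) - 15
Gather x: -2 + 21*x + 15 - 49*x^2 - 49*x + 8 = -49*x^2 - 28*x + 21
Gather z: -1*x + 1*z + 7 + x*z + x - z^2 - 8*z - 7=-z^2 + z*(x - 7)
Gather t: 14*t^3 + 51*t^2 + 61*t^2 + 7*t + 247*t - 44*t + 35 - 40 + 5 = 14*t^3 + 112*t^2 + 210*t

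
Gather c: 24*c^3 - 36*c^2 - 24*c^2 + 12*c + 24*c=24*c^3 - 60*c^2 + 36*c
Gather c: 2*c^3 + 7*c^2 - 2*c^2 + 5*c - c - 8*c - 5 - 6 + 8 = 2*c^3 + 5*c^2 - 4*c - 3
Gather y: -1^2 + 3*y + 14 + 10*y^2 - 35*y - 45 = 10*y^2 - 32*y - 32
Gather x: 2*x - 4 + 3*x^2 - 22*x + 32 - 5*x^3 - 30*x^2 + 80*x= -5*x^3 - 27*x^2 + 60*x + 28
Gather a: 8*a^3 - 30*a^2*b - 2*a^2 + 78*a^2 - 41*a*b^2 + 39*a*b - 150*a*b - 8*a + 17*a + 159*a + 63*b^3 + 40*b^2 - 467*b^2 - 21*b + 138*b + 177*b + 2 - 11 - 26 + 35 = 8*a^3 + a^2*(76 - 30*b) + a*(-41*b^2 - 111*b + 168) + 63*b^3 - 427*b^2 + 294*b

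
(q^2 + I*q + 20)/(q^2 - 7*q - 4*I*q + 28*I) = (q + 5*I)/(q - 7)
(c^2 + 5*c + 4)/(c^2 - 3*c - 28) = (c + 1)/(c - 7)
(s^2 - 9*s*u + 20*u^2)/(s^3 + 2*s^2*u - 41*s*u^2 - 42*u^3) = (s^2 - 9*s*u + 20*u^2)/(s^3 + 2*s^2*u - 41*s*u^2 - 42*u^3)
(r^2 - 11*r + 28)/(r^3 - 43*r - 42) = (r - 4)/(r^2 + 7*r + 6)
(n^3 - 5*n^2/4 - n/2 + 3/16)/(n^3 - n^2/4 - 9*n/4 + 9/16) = (2*n + 1)/(2*n + 3)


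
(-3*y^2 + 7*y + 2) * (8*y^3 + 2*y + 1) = -24*y^5 + 56*y^4 + 10*y^3 + 11*y^2 + 11*y + 2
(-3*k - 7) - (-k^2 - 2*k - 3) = k^2 - k - 4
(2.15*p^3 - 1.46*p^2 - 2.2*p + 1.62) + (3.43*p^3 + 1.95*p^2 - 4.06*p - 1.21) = 5.58*p^3 + 0.49*p^2 - 6.26*p + 0.41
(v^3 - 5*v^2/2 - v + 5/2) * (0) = 0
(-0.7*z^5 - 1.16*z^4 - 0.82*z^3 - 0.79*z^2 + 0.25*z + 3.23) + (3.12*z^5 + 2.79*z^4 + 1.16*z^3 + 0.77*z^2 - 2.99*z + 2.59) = 2.42*z^5 + 1.63*z^4 + 0.34*z^3 - 0.02*z^2 - 2.74*z + 5.82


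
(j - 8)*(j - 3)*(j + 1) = j^3 - 10*j^2 + 13*j + 24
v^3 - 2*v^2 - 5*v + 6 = (v - 3)*(v - 1)*(v + 2)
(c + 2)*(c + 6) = c^2 + 8*c + 12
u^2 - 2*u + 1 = (u - 1)^2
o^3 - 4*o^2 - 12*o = o*(o - 6)*(o + 2)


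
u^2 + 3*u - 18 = (u - 3)*(u + 6)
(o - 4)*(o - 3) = o^2 - 7*o + 12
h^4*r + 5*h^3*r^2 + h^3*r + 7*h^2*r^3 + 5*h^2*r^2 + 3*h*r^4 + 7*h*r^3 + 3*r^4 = (h + r)^2*(h + 3*r)*(h*r + r)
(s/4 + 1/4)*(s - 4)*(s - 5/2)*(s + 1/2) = s^4/4 - 5*s^3/4 + 3*s^2/16 + 47*s/16 + 5/4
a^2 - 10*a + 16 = (a - 8)*(a - 2)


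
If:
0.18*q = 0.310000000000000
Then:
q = 1.72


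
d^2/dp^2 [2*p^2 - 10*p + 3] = 4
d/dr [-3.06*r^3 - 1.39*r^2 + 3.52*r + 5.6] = -9.18*r^2 - 2.78*r + 3.52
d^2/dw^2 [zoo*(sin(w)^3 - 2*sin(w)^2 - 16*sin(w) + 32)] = zoo*sin(w) + zoo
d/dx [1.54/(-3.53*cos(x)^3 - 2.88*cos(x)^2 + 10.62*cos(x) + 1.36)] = (-16.3086*cos(x)^2 - 8.8704*cos(x) + 16.3548)*sin(x)/(3.53*cos(x)^3 + 2.88*cos(x)^2 - 10.62*cos(x) - 1.36)^2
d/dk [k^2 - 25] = 2*k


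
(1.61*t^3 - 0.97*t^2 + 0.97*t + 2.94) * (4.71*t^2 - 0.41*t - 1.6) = 7.5831*t^5 - 5.2288*t^4 + 2.3904*t^3 + 15.0017*t^2 - 2.7574*t - 4.704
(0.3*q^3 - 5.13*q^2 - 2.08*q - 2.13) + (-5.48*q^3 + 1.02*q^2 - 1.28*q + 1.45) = -5.18*q^3 - 4.11*q^2 - 3.36*q - 0.68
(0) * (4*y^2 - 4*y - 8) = 0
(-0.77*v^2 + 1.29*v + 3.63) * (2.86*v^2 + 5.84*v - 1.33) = -2.2022*v^4 - 0.8074*v^3 + 18.9395*v^2 + 19.4835*v - 4.8279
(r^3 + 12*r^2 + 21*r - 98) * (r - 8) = r^4 + 4*r^3 - 75*r^2 - 266*r + 784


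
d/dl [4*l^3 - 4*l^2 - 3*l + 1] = 12*l^2 - 8*l - 3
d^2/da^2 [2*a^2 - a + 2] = 4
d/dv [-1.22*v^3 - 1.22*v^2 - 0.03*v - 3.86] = -3.66*v^2 - 2.44*v - 0.03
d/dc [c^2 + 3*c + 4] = 2*c + 3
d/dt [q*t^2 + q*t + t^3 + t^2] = 2*q*t + q + 3*t^2 + 2*t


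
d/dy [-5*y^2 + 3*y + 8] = 3 - 10*y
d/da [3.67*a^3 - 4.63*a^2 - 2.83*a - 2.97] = 11.01*a^2 - 9.26*a - 2.83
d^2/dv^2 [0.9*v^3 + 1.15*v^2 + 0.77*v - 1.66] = 5.4*v + 2.3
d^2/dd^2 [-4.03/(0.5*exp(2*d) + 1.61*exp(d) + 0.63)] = (-4.03*(1.0*exp(d) + 1.61)*(2.0*exp(d) + 3.22)*exp(d) + (8.06*exp(d) + 6.4883)*(0.5*exp(2*d) + 1.61*exp(d) + 0.63))*exp(d)/(0.5*exp(2*d) + 1.61*exp(d) + 0.63)^3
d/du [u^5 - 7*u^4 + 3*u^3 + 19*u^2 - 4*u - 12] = 5*u^4 - 28*u^3 + 9*u^2 + 38*u - 4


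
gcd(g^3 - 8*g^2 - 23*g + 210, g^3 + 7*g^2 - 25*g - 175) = g + 5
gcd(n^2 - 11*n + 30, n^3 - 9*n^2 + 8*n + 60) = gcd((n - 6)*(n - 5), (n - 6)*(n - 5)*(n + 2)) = n^2 - 11*n + 30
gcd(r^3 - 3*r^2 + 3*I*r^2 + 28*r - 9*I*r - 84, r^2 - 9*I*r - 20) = r - 4*I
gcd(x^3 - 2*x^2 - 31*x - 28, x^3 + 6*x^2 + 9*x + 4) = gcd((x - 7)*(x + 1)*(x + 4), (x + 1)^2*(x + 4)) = x^2 + 5*x + 4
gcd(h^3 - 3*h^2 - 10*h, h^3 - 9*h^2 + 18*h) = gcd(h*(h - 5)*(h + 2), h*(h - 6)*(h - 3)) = h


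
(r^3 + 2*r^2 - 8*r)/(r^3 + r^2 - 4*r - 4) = r*(r + 4)/(r^2 + 3*r + 2)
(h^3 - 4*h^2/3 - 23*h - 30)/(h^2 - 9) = (h^2 - 13*h/3 - 10)/(h - 3)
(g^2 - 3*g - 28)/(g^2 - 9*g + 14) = (g + 4)/(g - 2)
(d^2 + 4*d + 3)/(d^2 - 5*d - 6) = (d + 3)/(d - 6)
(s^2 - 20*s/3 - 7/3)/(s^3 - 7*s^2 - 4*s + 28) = (s + 1/3)/(s^2 - 4)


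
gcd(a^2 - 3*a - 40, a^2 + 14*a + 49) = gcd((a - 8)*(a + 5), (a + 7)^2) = 1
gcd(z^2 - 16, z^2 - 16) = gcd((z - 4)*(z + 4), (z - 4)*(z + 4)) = z^2 - 16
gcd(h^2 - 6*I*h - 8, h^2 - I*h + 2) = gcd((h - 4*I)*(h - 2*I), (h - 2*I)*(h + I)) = h - 2*I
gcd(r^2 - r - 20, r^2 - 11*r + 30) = r - 5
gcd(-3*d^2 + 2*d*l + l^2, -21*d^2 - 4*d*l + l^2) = 3*d + l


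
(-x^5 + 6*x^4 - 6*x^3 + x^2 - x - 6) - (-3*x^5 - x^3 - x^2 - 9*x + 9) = 2*x^5 + 6*x^4 - 5*x^3 + 2*x^2 + 8*x - 15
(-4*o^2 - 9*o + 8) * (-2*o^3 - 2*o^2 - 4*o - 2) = 8*o^5 + 26*o^4 + 18*o^3 + 28*o^2 - 14*o - 16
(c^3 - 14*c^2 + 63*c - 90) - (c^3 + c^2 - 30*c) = -15*c^2 + 93*c - 90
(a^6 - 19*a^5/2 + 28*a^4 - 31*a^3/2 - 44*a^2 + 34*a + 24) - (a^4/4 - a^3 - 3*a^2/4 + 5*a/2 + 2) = a^6 - 19*a^5/2 + 111*a^4/4 - 29*a^3/2 - 173*a^2/4 + 63*a/2 + 22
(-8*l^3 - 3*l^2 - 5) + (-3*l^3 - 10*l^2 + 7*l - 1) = -11*l^3 - 13*l^2 + 7*l - 6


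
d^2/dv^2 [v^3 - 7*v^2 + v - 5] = 6*v - 14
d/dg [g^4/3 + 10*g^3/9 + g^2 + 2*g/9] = 4*g^3/3 + 10*g^2/3 + 2*g + 2/9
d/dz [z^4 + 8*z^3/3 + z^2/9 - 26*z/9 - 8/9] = 4*z^3 + 8*z^2 + 2*z/9 - 26/9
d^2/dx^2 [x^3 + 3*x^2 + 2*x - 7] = 6*x + 6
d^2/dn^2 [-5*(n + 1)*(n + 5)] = -10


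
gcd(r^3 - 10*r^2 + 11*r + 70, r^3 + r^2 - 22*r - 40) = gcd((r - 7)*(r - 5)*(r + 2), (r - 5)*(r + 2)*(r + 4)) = r^2 - 3*r - 10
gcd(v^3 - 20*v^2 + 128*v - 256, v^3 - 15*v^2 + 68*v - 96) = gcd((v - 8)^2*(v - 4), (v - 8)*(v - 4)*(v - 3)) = v^2 - 12*v + 32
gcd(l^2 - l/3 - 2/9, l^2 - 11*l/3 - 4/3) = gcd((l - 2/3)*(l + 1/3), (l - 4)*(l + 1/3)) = l + 1/3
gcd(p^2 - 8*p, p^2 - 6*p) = p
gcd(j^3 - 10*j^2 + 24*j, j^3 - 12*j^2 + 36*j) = j^2 - 6*j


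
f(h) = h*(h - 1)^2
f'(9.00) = 208.00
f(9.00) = 576.00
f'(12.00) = 385.00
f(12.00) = 1452.00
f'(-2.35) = 26.97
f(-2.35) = -26.37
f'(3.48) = 23.41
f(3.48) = 21.40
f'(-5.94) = 130.61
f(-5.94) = -286.09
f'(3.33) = 20.95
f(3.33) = 18.08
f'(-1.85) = 18.67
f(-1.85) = -15.03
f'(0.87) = -0.21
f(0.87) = 0.01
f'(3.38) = 21.75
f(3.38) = 19.15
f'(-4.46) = 78.51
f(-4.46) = -132.96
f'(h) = h*(2*h - 2) + (h - 1)^2 = (h - 1)*(3*h - 1)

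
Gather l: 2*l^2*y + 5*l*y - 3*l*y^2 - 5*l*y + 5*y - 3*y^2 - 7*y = 2*l^2*y - 3*l*y^2 - 3*y^2 - 2*y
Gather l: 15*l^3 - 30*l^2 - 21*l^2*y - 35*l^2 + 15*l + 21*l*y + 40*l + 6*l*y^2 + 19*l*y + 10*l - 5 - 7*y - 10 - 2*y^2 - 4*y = 15*l^3 + l^2*(-21*y - 65) + l*(6*y^2 + 40*y + 65) - 2*y^2 - 11*y - 15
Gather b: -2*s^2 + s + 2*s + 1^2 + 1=-2*s^2 + 3*s + 2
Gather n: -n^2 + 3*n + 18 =-n^2 + 3*n + 18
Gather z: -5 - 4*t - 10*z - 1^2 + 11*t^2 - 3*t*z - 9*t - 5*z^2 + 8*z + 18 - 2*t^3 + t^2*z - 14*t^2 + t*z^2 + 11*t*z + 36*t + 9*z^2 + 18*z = -2*t^3 - 3*t^2 + 23*t + z^2*(t + 4) + z*(t^2 + 8*t + 16) + 12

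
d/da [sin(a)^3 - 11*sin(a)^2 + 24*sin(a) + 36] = (3*sin(a)^2 - 22*sin(a) + 24)*cos(a)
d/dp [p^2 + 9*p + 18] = 2*p + 9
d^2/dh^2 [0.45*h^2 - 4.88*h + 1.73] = 0.900000000000000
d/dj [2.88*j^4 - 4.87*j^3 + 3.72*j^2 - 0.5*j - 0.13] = 11.52*j^3 - 14.61*j^2 + 7.44*j - 0.5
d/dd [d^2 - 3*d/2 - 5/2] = 2*d - 3/2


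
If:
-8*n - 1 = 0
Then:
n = -1/8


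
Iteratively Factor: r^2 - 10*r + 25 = (r - 5)*(r - 5)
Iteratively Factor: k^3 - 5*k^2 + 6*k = (k)*(k^2 - 5*k + 6) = k*(k - 3)*(k - 2)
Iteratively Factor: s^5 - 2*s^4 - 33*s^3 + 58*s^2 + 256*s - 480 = (s - 2)*(s^4 - 33*s^2 - 8*s + 240) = (s - 5)*(s - 2)*(s^3 + 5*s^2 - 8*s - 48) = (s - 5)*(s - 2)*(s + 4)*(s^2 + s - 12) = (s - 5)*(s - 3)*(s - 2)*(s + 4)*(s + 4)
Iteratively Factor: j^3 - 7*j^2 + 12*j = (j - 3)*(j^2 - 4*j) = j*(j - 3)*(j - 4)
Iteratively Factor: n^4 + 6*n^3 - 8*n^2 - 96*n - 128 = (n - 4)*(n^3 + 10*n^2 + 32*n + 32) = (n - 4)*(n + 2)*(n^2 + 8*n + 16) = (n - 4)*(n + 2)*(n + 4)*(n + 4)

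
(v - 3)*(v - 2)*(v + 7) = v^3 + 2*v^2 - 29*v + 42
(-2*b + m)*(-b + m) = 2*b^2 - 3*b*m + m^2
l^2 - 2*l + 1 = (l - 1)^2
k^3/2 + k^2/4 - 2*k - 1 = (k/2 + 1)*(k - 2)*(k + 1/2)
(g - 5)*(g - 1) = g^2 - 6*g + 5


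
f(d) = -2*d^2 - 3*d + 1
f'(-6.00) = 21.00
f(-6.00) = -53.00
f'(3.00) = -15.00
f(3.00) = -26.00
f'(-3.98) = 12.92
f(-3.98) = -18.74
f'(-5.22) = 17.88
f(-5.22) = -37.84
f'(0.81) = -6.24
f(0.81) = -2.74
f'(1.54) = -9.16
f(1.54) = -8.36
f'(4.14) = -19.56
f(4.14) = -45.70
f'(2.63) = -13.52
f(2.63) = -20.72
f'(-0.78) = 0.12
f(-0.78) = 2.12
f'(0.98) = -6.92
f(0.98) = -3.86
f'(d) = -4*d - 3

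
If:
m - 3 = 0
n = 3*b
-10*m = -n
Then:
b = 10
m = 3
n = 30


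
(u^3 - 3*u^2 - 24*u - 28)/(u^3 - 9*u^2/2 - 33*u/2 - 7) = 2*(u + 2)/(2*u + 1)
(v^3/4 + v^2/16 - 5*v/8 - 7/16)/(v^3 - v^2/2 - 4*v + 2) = (4*v^3 + v^2 - 10*v - 7)/(8*(2*v^3 - v^2 - 8*v + 4))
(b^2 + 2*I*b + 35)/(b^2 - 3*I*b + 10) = (b + 7*I)/(b + 2*I)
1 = 1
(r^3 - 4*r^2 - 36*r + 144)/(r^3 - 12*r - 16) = (r^2 - 36)/(r^2 + 4*r + 4)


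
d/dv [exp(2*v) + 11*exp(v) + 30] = (2*exp(v) + 11)*exp(v)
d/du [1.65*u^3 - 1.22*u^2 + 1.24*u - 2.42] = 4.95*u^2 - 2.44*u + 1.24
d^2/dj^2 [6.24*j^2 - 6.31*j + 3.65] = 12.4800000000000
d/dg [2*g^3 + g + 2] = 6*g^2 + 1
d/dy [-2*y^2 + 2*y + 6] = 2 - 4*y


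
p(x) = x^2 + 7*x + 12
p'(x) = 2*x + 7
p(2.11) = 31.22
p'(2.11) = 11.22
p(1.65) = 26.27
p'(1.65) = 10.30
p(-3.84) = -0.13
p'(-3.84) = -0.68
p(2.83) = 39.82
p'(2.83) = 12.66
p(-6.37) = 7.99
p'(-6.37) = -5.74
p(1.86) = 28.48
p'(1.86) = 10.72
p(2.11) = 31.22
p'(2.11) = 11.22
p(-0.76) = 7.26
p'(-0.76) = 5.48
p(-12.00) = 72.00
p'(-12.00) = -17.00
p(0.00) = 12.00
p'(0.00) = 7.00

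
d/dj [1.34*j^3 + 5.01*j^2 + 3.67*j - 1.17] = 4.02*j^2 + 10.02*j + 3.67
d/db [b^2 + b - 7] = 2*b + 1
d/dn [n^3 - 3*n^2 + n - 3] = 3*n^2 - 6*n + 1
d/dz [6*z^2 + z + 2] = 12*z + 1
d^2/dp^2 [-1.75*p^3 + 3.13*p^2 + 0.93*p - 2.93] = 6.26 - 10.5*p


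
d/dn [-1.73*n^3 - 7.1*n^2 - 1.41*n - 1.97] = -5.19*n^2 - 14.2*n - 1.41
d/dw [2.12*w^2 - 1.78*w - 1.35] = 4.24*w - 1.78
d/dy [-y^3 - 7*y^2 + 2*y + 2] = -3*y^2 - 14*y + 2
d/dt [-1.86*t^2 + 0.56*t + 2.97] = 0.56 - 3.72*t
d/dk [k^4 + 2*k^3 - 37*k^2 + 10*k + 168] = 4*k^3 + 6*k^2 - 74*k + 10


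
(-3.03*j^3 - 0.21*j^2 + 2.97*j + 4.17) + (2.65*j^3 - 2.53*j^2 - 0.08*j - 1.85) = -0.38*j^3 - 2.74*j^2 + 2.89*j + 2.32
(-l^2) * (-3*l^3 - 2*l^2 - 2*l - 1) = 3*l^5 + 2*l^4 + 2*l^3 + l^2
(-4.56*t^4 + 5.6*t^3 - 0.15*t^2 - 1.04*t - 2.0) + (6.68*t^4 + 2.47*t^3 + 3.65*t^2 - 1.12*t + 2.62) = 2.12*t^4 + 8.07*t^3 + 3.5*t^2 - 2.16*t + 0.62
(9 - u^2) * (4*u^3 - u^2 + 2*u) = -4*u^5 + u^4 + 34*u^3 - 9*u^2 + 18*u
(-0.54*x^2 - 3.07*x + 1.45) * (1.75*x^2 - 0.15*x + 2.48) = -0.945*x^4 - 5.2915*x^3 + 1.6588*x^2 - 7.8311*x + 3.596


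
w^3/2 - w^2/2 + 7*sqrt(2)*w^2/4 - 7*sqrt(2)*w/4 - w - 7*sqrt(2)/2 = (w/2 + 1/2)*(w - 2)*(w + 7*sqrt(2)/2)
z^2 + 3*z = z*(z + 3)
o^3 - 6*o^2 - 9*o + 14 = (o - 7)*(o - 1)*(o + 2)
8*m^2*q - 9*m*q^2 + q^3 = q*(-8*m + q)*(-m + q)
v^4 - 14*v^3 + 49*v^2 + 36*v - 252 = (v - 7)*(v - 6)*(v - 3)*(v + 2)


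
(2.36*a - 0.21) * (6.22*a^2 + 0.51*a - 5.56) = 14.6792*a^3 - 0.1026*a^2 - 13.2287*a + 1.1676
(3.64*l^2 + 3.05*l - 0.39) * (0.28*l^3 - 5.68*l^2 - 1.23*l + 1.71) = 1.0192*l^5 - 19.8212*l^4 - 21.9104*l^3 + 4.6881*l^2 + 5.6952*l - 0.6669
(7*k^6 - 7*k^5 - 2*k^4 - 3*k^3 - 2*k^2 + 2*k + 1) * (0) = 0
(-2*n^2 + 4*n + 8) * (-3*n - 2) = 6*n^3 - 8*n^2 - 32*n - 16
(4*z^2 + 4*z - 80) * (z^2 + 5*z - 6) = 4*z^4 + 24*z^3 - 84*z^2 - 424*z + 480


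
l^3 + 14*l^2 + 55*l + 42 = (l + 1)*(l + 6)*(l + 7)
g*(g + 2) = g^2 + 2*g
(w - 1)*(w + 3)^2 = w^3 + 5*w^2 + 3*w - 9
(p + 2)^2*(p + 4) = p^3 + 8*p^2 + 20*p + 16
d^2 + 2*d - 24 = (d - 4)*(d + 6)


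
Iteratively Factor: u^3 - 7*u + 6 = (u + 3)*(u^2 - 3*u + 2) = (u - 1)*(u + 3)*(u - 2)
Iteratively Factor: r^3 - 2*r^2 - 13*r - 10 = (r + 2)*(r^2 - 4*r - 5) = (r + 1)*(r + 2)*(r - 5)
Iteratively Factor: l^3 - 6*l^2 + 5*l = (l - 5)*(l^2 - l) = (l - 5)*(l - 1)*(l)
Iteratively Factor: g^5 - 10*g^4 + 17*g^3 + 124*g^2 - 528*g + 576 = (g + 4)*(g^4 - 14*g^3 + 73*g^2 - 168*g + 144) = (g - 3)*(g + 4)*(g^3 - 11*g^2 + 40*g - 48) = (g - 4)*(g - 3)*(g + 4)*(g^2 - 7*g + 12) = (g - 4)*(g - 3)^2*(g + 4)*(g - 4)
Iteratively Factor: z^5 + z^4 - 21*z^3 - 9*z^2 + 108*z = (z + 4)*(z^4 - 3*z^3 - 9*z^2 + 27*z) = (z - 3)*(z + 4)*(z^3 - 9*z) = z*(z - 3)*(z + 4)*(z^2 - 9) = z*(z - 3)^2*(z + 4)*(z + 3)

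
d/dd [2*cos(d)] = -2*sin(d)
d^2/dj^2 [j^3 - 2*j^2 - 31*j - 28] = 6*j - 4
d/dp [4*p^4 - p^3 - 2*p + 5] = 16*p^3 - 3*p^2 - 2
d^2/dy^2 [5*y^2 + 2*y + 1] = 10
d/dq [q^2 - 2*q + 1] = 2*q - 2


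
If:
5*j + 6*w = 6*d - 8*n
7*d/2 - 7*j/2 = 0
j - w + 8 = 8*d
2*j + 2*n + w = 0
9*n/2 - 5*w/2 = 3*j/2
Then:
No Solution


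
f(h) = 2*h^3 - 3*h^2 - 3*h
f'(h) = 6*h^2 - 6*h - 3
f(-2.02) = -22.67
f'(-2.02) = 33.60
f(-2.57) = -46.05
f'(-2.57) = 52.05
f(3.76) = 52.62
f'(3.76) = 59.27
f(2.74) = 10.40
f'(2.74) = 25.61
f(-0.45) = 0.56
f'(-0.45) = 0.92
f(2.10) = -1.01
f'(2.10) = 10.86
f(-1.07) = -2.67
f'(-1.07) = 10.29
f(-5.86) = -487.90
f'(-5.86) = 238.20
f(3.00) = 18.00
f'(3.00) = 33.00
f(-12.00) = -3852.00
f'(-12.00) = 933.00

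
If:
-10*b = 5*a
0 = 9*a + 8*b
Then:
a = 0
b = 0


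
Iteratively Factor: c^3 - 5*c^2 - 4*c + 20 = (c + 2)*(c^2 - 7*c + 10) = (c - 2)*(c + 2)*(c - 5)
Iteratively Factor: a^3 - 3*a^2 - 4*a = (a)*(a^2 - 3*a - 4) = a*(a - 4)*(a + 1)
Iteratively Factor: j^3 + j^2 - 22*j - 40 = (j - 5)*(j^2 + 6*j + 8) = (j - 5)*(j + 4)*(j + 2)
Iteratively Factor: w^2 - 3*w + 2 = (w - 2)*(w - 1)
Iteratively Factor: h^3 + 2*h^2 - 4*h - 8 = (h - 2)*(h^2 + 4*h + 4) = (h - 2)*(h + 2)*(h + 2)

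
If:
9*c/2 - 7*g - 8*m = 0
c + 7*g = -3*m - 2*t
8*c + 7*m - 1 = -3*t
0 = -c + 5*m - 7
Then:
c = -386/53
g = -1713/371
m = -3/53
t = 1054/53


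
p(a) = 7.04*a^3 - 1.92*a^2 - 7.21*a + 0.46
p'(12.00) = 2987.99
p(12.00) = 11802.58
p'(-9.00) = 1738.07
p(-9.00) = -5222.33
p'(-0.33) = -3.64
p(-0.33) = 2.38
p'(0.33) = -6.18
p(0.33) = -1.88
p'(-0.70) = 5.83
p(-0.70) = 2.15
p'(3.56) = 246.79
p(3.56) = 268.09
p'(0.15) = -7.31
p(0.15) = -0.64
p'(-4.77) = 491.65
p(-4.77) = -772.89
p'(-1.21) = 28.36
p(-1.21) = -6.10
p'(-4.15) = 372.47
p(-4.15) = -505.86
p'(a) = 21.12*a^2 - 3.84*a - 7.21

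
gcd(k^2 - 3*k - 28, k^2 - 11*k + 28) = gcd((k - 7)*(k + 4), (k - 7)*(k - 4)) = k - 7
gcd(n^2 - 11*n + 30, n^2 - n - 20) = n - 5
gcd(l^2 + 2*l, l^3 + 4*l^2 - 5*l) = l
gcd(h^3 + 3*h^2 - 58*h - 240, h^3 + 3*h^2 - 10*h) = h + 5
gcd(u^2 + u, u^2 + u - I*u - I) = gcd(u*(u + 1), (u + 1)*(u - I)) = u + 1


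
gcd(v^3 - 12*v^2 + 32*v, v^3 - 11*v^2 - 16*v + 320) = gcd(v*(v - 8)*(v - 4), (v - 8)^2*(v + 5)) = v - 8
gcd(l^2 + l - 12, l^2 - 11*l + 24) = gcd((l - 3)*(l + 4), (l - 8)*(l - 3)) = l - 3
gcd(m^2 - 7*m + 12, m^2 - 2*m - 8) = m - 4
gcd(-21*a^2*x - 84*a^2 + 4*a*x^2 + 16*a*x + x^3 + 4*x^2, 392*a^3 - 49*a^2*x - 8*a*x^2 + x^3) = 7*a + x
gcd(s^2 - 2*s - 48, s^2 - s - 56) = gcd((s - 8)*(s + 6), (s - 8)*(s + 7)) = s - 8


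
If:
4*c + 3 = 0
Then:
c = -3/4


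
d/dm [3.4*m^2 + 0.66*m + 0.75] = 6.8*m + 0.66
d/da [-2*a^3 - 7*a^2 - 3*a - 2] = -6*a^2 - 14*a - 3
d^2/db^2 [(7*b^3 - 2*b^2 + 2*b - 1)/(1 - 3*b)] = 2*(-63*b^3 + 63*b^2 - 21*b + 5)/(27*b^3 - 27*b^2 + 9*b - 1)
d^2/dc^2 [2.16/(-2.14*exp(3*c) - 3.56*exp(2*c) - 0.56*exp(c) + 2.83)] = (-2.16*(6.42*exp(2*c) + 7.12*exp(c) + 0.56)*(12.84*exp(2*c) + 14.24*exp(c) + 1.12)*exp(c) + (41.6016*exp(2*c) + 30.7584*exp(c) + 1.2096)*(2.14*exp(3*c) + 3.56*exp(2*c) + 0.56*exp(c) - 2.83))*exp(c)/(2.14*exp(3*c) + 3.56*exp(2*c) + 0.56*exp(c) - 2.83)^3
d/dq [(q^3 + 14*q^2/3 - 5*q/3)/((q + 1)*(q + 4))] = (3*q^4 + 30*q^3 + 111*q^2 + 112*q - 20)/(3*(q^4 + 10*q^3 + 33*q^2 + 40*q + 16))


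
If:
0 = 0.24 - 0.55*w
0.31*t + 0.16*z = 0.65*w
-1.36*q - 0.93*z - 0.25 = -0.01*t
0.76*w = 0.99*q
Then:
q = 0.33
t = 1.30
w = 0.44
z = -0.74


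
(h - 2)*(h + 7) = h^2 + 5*h - 14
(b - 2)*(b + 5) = b^2 + 3*b - 10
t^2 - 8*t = t*(t - 8)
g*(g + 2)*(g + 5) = g^3 + 7*g^2 + 10*g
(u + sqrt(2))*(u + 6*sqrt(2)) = u^2 + 7*sqrt(2)*u + 12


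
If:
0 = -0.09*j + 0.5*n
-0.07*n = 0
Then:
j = 0.00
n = 0.00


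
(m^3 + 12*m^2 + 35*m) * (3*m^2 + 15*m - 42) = 3*m^5 + 51*m^4 + 243*m^3 + 21*m^2 - 1470*m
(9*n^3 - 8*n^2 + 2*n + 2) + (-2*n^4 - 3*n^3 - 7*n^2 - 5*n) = -2*n^4 + 6*n^3 - 15*n^2 - 3*n + 2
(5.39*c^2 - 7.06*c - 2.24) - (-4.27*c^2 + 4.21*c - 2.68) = 9.66*c^2 - 11.27*c + 0.44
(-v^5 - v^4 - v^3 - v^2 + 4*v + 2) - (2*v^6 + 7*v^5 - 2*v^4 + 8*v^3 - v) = -2*v^6 - 8*v^5 + v^4 - 9*v^3 - v^2 + 5*v + 2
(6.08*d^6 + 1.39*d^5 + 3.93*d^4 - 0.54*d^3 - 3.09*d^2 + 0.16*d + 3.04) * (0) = 0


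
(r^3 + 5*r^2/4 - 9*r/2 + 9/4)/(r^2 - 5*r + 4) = (4*r^2 + 9*r - 9)/(4*(r - 4))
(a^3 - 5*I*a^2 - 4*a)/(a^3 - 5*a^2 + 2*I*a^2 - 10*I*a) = (a^2 - 5*I*a - 4)/(a^2 + a*(-5 + 2*I) - 10*I)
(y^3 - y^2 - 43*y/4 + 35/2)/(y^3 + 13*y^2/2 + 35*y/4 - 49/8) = 2*(2*y^2 - 9*y + 10)/(4*y^2 + 12*y - 7)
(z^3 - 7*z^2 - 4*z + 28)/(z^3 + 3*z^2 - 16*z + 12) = (z^2 - 5*z - 14)/(z^2 + 5*z - 6)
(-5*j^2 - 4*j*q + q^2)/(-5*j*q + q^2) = (j + q)/q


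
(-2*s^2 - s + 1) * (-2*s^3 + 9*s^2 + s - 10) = 4*s^5 - 16*s^4 - 13*s^3 + 28*s^2 + 11*s - 10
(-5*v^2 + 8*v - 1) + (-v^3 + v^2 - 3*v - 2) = -v^3 - 4*v^2 + 5*v - 3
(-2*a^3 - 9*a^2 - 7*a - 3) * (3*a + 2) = -6*a^4 - 31*a^3 - 39*a^2 - 23*a - 6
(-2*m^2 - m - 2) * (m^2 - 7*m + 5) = -2*m^4 + 13*m^3 - 5*m^2 + 9*m - 10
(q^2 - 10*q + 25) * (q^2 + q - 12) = q^4 - 9*q^3 + 3*q^2 + 145*q - 300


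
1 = 1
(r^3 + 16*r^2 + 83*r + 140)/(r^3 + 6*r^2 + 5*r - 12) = (r^2 + 12*r + 35)/(r^2 + 2*r - 3)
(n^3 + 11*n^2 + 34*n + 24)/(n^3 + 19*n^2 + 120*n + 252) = (n^2 + 5*n + 4)/(n^2 + 13*n + 42)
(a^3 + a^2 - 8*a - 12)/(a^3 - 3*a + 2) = (a^2 - a - 6)/(a^2 - 2*a + 1)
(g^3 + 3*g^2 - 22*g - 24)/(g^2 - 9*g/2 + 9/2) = 2*(g^3 + 3*g^2 - 22*g - 24)/(2*g^2 - 9*g + 9)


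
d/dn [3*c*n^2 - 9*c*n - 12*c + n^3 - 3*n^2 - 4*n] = 6*c*n - 9*c + 3*n^2 - 6*n - 4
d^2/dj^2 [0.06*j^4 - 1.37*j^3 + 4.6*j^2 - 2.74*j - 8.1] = 0.72*j^2 - 8.22*j + 9.2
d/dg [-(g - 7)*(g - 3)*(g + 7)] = -3*g^2 + 6*g + 49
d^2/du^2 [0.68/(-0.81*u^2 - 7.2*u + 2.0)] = (0.892296*u^2 + 7.93152*u - 0.68*(1.62*u + 7.2)*(3.24*u + 14.4) - 2.2032)/(0.81*u^2 + 7.2*u - 2.0)^3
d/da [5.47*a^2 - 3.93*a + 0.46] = 10.94*a - 3.93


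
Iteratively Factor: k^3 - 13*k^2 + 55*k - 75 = (k - 5)*(k^2 - 8*k + 15) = (k - 5)^2*(k - 3)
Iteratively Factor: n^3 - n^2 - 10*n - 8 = (n - 4)*(n^2 + 3*n + 2) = (n - 4)*(n + 1)*(n + 2)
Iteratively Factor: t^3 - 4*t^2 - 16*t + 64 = (t - 4)*(t^2 - 16) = (t - 4)^2*(t + 4)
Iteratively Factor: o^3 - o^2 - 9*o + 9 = (o + 3)*(o^2 - 4*o + 3) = (o - 3)*(o + 3)*(o - 1)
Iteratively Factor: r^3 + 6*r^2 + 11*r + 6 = (r + 3)*(r^2 + 3*r + 2) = (r + 2)*(r + 3)*(r + 1)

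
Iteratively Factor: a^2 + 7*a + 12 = (a + 4)*(a + 3)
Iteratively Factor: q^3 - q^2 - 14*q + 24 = (q - 3)*(q^2 + 2*q - 8) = (q - 3)*(q + 4)*(q - 2)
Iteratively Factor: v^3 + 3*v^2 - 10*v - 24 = (v - 3)*(v^2 + 6*v + 8) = (v - 3)*(v + 4)*(v + 2)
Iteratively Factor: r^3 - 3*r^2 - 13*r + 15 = (r - 5)*(r^2 + 2*r - 3) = (r - 5)*(r - 1)*(r + 3)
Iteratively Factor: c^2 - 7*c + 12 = (c - 4)*(c - 3)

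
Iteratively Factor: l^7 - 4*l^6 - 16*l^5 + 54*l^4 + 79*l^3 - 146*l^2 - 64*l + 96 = (l - 1)*(l^6 - 3*l^5 - 19*l^4 + 35*l^3 + 114*l^2 - 32*l - 96) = (l - 4)*(l - 1)*(l^5 + l^4 - 15*l^3 - 25*l^2 + 14*l + 24) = (l - 4)*(l - 1)*(l + 1)*(l^4 - 15*l^2 - 10*l + 24) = (l - 4)*(l - 1)*(l + 1)*(l + 2)*(l^3 - 2*l^2 - 11*l + 12) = (l - 4)^2*(l - 1)*(l + 1)*(l + 2)*(l^2 + 2*l - 3) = (l - 4)^2*(l - 1)*(l + 1)*(l + 2)*(l + 3)*(l - 1)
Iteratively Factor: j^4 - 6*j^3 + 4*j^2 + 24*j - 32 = (j - 4)*(j^3 - 2*j^2 - 4*j + 8) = (j - 4)*(j - 2)*(j^2 - 4) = (j - 4)*(j - 2)^2*(j + 2)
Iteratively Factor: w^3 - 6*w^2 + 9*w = (w - 3)*(w^2 - 3*w) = w*(w - 3)*(w - 3)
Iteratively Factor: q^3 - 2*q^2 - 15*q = (q)*(q^2 - 2*q - 15) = q*(q - 5)*(q + 3)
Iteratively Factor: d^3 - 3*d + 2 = (d + 2)*(d^2 - 2*d + 1) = (d - 1)*(d + 2)*(d - 1)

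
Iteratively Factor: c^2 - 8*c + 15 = (c - 3)*(c - 5)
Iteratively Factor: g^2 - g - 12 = (g + 3)*(g - 4)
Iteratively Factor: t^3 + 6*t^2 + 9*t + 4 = (t + 1)*(t^2 + 5*t + 4) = (t + 1)^2*(t + 4)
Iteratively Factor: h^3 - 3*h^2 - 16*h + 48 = (h - 3)*(h^2 - 16) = (h - 3)*(h + 4)*(h - 4)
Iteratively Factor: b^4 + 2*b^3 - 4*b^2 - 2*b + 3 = (b - 1)*(b^3 + 3*b^2 - b - 3) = (b - 1)*(b + 3)*(b^2 - 1) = (b - 1)^2*(b + 3)*(b + 1)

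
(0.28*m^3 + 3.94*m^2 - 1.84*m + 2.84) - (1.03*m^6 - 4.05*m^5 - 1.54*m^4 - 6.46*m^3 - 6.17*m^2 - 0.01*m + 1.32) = -1.03*m^6 + 4.05*m^5 + 1.54*m^4 + 6.74*m^3 + 10.11*m^2 - 1.83*m + 1.52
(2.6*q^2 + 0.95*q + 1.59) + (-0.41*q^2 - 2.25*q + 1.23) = 2.19*q^2 - 1.3*q + 2.82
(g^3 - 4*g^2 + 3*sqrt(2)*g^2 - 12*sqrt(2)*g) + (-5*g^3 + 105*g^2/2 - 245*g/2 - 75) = -4*g^3 + 3*sqrt(2)*g^2 + 97*g^2/2 - 245*g/2 - 12*sqrt(2)*g - 75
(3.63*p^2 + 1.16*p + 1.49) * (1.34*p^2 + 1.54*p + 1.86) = 4.8642*p^4 + 7.1446*p^3 + 10.5348*p^2 + 4.4522*p + 2.7714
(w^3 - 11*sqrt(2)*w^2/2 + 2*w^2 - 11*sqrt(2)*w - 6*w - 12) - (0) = w^3 - 11*sqrt(2)*w^2/2 + 2*w^2 - 11*sqrt(2)*w - 6*w - 12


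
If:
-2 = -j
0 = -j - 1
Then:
No Solution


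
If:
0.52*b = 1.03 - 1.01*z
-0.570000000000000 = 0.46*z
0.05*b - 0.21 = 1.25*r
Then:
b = 4.39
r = 0.01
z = -1.24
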